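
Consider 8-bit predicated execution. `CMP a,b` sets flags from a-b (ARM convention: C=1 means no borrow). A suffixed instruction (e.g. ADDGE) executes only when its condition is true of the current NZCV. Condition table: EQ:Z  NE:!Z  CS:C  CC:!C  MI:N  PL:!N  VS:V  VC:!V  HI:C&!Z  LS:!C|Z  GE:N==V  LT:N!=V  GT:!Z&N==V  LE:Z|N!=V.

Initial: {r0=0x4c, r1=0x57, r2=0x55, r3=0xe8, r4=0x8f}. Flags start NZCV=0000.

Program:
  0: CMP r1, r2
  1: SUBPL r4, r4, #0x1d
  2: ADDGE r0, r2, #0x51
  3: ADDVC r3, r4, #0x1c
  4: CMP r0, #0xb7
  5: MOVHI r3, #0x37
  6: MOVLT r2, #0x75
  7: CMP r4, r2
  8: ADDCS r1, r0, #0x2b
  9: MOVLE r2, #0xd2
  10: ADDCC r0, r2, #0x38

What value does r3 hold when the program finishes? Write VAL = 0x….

VAL = 0x8e

[0] flags=0010 → (cmp)
[1] flags=0010 PL?T → r4=0x72
[2] flags=0010 GE?T → r0=0xa6
[3] flags=0010 VC?T → r3=0x8e
[4] flags=1000 → (cmp)
[5] flags=1000 HI?F → skip
[6] flags=1000 LT?T → r2=0x75
[7] flags=1000 → (cmp)
[8] flags=1000 CS?F → skip
[9] flags=1000 LE?T → r2=0xd2
[10] flags=1000 CC?T → r0=0x0a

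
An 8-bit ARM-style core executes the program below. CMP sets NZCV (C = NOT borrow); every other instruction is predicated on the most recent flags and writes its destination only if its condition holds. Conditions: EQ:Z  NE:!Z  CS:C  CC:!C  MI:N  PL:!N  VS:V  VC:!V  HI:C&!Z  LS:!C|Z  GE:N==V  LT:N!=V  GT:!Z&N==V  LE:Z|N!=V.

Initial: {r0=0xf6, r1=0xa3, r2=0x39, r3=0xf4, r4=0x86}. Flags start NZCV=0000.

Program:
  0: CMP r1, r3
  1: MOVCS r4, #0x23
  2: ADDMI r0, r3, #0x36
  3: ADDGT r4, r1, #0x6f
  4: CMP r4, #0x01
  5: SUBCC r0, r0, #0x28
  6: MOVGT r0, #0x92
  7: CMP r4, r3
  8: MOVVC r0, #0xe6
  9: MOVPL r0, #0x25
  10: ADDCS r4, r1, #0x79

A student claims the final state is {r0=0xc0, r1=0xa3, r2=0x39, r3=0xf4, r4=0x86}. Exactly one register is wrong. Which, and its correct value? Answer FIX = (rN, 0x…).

FIX = (r0, 0xe6)

[0] flags=1000 → (cmp)
[1] flags=1000 CS?F → skip
[2] flags=1000 MI?T → r0=0x2a
[3] flags=1000 GT?F → skip
[4] flags=1010 → (cmp)
[5] flags=1010 CC?F → skip
[6] flags=1010 GT?F → skip
[7] flags=1000 → (cmp)
[8] flags=1000 VC?T → r0=0xe6
[9] flags=1000 PL?F → skip
[10] flags=1000 CS?F → skip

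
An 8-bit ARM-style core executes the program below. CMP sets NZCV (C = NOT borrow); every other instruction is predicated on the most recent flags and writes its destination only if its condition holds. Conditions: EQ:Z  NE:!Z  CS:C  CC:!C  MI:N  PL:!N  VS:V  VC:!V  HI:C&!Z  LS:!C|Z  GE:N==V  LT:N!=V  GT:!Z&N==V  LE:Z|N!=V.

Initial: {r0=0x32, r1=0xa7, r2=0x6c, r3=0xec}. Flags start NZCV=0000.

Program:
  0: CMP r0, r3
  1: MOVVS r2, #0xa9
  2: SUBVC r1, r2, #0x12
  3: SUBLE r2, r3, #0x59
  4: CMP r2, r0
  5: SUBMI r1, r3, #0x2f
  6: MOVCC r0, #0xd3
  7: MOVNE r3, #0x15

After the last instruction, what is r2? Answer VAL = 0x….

VAL = 0x6c

[0] flags=0000 → (cmp)
[1] flags=0000 VS?F → skip
[2] flags=0000 VC?T → r1=0x5a
[3] flags=0000 LE?F → skip
[4] flags=0010 → (cmp)
[5] flags=0010 MI?F → skip
[6] flags=0010 CC?F → skip
[7] flags=0010 NE?T → r3=0x15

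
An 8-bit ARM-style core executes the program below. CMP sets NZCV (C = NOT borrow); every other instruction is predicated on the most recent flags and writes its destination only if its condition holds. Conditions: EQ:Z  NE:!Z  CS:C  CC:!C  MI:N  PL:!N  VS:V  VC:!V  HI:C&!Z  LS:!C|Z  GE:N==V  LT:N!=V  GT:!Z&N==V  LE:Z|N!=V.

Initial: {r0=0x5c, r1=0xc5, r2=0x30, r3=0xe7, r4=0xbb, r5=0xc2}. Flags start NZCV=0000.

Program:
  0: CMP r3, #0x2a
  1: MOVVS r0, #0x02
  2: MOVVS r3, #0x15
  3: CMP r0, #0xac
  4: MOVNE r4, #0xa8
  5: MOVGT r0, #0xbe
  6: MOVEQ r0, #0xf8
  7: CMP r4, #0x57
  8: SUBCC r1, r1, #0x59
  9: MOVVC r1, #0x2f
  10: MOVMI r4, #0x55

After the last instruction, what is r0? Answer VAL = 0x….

0: ✓ CMP  NZCV=1010
1: · MOVVS
2: · MOVVS
3: ✓ CMP  NZCV=1001
4: ✓ MOVNE  r4←0xa8
5: ✓ MOVGT  r0←0xbe
6: · MOVEQ
7: ✓ CMP  NZCV=0011
8: · SUBCC
9: · MOVVC
10: · MOVMI

VAL = 0xbe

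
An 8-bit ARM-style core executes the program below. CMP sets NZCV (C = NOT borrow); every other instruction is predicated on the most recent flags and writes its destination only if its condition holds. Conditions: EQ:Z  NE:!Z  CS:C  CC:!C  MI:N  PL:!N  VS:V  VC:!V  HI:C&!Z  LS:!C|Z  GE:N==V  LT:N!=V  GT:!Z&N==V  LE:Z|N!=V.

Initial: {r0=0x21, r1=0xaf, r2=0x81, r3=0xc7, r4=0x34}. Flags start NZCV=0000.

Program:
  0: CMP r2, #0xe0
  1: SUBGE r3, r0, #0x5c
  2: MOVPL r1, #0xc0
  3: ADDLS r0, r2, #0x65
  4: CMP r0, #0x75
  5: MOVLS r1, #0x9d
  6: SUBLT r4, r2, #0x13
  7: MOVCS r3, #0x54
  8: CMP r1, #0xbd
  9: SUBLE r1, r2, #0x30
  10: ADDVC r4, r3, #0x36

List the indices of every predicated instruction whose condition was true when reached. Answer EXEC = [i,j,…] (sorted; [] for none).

[0] flags=1000 → (cmp)
[1] flags=1000 GE?F → skip
[2] flags=1000 PL?F → skip
[3] flags=1000 LS?T → r0=0xe6
[4] flags=0011 → (cmp)
[5] flags=0011 LS?F → skip
[6] flags=0011 LT?T → r4=0x6e
[7] flags=0011 CS?T → r3=0x54
[8] flags=1000 → (cmp)
[9] flags=1000 LE?T → r1=0x51
[10] flags=1000 VC?T → r4=0x8a

EXEC = [3,6,7,9,10]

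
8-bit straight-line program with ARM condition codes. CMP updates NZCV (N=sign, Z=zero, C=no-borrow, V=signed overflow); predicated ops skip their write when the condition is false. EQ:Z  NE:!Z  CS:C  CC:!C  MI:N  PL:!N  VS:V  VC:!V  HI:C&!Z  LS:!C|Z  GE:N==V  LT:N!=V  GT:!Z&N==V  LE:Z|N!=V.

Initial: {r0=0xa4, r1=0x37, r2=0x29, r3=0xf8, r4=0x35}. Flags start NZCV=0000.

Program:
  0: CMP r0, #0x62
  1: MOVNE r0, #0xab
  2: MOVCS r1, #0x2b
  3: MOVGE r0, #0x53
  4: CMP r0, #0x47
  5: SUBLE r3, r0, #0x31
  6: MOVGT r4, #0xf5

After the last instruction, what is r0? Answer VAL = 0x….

VAL = 0xab

0: ✓ CMP  NZCV=0011
1: ✓ MOVNE  r0←0xab
2: ✓ MOVCS  r1←0x2b
3: · MOVGE
4: ✓ CMP  NZCV=0011
5: ✓ SUBLE  r3←0x7a
6: · MOVGT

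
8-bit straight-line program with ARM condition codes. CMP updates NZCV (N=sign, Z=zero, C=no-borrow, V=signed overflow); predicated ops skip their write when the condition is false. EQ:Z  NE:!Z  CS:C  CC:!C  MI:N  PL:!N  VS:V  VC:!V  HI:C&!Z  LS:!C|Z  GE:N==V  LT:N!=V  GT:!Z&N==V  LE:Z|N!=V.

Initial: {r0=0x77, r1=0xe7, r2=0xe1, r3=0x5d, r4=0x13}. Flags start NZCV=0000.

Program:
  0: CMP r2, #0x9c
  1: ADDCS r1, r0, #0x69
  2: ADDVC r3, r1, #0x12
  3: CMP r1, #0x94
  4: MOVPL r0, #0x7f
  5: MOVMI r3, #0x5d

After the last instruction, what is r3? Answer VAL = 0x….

0: ✓ CMP  NZCV=0010
1: ✓ ADDCS  r1←0xe0
2: ✓ ADDVC  r3←0xf2
3: ✓ CMP  NZCV=0010
4: ✓ MOVPL  r0←0x7f
5: · MOVMI

VAL = 0xf2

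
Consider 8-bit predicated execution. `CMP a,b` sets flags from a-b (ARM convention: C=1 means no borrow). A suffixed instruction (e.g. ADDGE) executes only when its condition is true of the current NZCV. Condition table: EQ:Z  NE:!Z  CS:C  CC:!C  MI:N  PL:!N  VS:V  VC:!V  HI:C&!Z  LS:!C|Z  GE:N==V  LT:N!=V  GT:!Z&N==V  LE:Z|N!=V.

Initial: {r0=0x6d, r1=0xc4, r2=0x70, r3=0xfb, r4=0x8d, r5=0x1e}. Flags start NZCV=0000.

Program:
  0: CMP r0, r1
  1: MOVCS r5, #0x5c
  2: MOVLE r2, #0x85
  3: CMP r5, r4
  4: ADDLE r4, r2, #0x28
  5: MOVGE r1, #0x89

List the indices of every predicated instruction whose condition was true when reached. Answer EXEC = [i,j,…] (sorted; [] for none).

EXEC = [5]

[0] flags=1001 → (cmp)
[1] flags=1001 CS?F → skip
[2] flags=1001 LE?F → skip
[3] flags=1001 → (cmp)
[4] flags=1001 LE?F → skip
[5] flags=1001 GE?T → r1=0x89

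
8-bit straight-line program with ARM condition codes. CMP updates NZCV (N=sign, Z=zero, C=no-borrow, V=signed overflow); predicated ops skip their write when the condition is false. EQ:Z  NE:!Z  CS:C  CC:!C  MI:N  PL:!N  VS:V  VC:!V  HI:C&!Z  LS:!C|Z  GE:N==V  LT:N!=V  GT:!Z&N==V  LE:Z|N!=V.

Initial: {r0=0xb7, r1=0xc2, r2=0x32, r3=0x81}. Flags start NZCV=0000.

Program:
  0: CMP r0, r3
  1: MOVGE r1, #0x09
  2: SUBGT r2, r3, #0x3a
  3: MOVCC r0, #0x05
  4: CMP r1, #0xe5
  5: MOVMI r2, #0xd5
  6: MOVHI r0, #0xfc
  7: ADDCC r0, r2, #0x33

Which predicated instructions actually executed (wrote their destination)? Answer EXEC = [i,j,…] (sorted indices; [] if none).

EXEC = [1,2,7]

0: ✓ CMP  NZCV=0010
1: ✓ MOVGE  r1←0x09
2: ✓ SUBGT  r2←0x47
3: · MOVCC
4: ✓ CMP  NZCV=0000
5: · MOVMI
6: · MOVHI
7: ✓ ADDCC  r0←0x7a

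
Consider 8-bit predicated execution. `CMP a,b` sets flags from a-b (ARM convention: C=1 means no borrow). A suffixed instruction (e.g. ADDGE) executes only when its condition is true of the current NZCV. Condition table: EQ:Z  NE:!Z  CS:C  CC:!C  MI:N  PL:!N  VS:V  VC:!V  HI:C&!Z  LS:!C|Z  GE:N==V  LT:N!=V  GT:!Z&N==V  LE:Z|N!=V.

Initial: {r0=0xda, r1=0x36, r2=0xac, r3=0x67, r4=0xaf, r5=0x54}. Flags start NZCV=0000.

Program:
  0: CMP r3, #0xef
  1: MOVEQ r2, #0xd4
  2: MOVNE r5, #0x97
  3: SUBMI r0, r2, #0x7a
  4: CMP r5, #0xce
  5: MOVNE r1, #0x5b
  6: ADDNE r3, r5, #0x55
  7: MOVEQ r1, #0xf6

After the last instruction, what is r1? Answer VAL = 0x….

0: ✓ CMP  NZCV=0000
1: · MOVEQ
2: ✓ MOVNE  r5←0x97
3: · SUBMI
4: ✓ CMP  NZCV=1000
5: ✓ MOVNE  r1←0x5b
6: ✓ ADDNE  r3←0xec
7: · MOVEQ

VAL = 0x5b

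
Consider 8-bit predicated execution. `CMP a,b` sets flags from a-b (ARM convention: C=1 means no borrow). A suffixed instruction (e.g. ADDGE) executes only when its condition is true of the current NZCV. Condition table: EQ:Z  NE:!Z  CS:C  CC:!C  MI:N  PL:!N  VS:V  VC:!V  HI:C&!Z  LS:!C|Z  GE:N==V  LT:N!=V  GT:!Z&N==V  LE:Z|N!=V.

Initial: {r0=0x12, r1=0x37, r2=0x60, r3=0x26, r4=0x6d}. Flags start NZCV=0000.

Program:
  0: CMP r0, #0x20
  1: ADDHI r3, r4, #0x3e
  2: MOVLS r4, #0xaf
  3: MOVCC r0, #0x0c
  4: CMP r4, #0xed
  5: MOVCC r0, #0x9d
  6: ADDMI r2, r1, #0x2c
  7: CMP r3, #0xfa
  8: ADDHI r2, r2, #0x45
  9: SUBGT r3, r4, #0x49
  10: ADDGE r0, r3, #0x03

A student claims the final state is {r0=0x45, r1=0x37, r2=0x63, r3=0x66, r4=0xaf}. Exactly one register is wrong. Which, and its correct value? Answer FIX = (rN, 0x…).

FIX = (r0, 0x69)

[0] flags=1000 → (cmp)
[1] flags=1000 HI?F → skip
[2] flags=1000 LS?T → r4=0xaf
[3] flags=1000 CC?T → r0=0x0c
[4] flags=1000 → (cmp)
[5] flags=1000 CC?T → r0=0x9d
[6] flags=1000 MI?T → r2=0x63
[7] flags=0000 → (cmp)
[8] flags=0000 HI?F → skip
[9] flags=0000 GT?T → r3=0x66
[10] flags=0000 GE?T → r0=0x69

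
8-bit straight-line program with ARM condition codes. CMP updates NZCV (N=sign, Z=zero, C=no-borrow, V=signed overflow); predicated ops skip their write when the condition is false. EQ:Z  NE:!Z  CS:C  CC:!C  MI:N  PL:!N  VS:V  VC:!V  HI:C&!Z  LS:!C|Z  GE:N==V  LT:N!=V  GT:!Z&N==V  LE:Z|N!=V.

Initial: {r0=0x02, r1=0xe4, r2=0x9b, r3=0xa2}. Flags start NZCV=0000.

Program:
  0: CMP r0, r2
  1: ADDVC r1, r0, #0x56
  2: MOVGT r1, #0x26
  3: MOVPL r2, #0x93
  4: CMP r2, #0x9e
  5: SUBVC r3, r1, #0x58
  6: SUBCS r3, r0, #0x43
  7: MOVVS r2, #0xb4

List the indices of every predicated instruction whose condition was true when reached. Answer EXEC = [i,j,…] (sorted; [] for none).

EXEC = [1,2,3,5]

[0] flags=0000 → (cmp)
[1] flags=0000 VC?T → r1=0x58
[2] flags=0000 GT?T → r1=0x26
[3] flags=0000 PL?T → r2=0x93
[4] flags=1000 → (cmp)
[5] flags=1000 VC?T → r3=0xce
[6] flags=1000 CS?F → skip
[7] flags=1000 VS?F → skip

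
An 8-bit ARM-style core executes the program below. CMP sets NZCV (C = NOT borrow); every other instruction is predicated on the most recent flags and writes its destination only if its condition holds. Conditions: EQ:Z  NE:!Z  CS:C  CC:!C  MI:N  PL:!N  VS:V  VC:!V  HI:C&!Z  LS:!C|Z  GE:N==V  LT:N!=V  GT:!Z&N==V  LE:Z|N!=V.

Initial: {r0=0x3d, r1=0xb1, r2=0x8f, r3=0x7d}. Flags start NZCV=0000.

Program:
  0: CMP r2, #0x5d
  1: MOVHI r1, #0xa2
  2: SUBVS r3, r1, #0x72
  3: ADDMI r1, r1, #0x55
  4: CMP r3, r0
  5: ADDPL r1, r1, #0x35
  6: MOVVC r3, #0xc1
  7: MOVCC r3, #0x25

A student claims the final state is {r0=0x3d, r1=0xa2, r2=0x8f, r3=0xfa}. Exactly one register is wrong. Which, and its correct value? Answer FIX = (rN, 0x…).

[0] flags=0011 → (cmp)
[1] flags=0011 HI?T → r1=0xa2
[2] flags=0011 VS?T → r3=0x30
[3] flags=0011 MI?F → skip
[4] flags=1000 → (cmp)
[5] flags=1000 PL?F → skip
[6] flags=1000 VC?T → r3=0xc1
[7] flags=1000 CC?T → r3=0x25

FIX = (r3, 0x25)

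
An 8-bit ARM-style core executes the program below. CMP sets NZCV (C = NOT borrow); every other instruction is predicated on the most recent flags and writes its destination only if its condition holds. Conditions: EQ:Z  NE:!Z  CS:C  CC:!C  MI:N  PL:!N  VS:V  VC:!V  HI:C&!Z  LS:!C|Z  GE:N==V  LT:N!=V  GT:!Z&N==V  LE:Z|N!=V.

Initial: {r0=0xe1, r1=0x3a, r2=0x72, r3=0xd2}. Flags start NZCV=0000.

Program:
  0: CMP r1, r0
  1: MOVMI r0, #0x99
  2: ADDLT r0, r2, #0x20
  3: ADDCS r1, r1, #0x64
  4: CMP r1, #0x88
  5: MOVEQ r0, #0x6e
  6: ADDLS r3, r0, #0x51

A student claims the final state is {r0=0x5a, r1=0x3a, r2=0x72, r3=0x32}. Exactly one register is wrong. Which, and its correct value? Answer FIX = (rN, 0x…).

FIX = (r0, 0xe1)

[0] flags=0000 → (cmp)
[1] flags=0000 MI?F → skip
[2] flags=0000 LT?F → skip
[3] flags=0000 CS?F → skip
[4] flags=1001 → (cmp)
[5] flags=1001 EQ?F → skip
[6] flags=1001 LS?T → r3=0x32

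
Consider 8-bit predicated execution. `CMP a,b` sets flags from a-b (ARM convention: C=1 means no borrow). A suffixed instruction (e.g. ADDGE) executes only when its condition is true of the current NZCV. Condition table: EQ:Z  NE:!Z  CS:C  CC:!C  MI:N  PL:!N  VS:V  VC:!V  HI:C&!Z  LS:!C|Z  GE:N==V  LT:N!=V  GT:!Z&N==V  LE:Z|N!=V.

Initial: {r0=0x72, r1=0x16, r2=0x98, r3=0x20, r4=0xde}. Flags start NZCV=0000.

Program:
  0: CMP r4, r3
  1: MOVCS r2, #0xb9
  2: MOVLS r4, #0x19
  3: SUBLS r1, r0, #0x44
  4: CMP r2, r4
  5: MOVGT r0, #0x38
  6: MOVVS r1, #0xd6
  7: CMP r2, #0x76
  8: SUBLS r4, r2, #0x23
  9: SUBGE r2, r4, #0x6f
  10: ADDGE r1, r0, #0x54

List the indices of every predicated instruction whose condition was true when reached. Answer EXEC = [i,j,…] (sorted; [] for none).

EXEC = [1]

[0] flags=1010 → (cmp)
[1] flags=1010 CS?T → r2=0xb9
[2] flags=1010 LS?F → skip
[3] flags=1010 LS?F → skip
[4] flags=1000 → (cmp)
[5] flags=1000 GT?F → skip
[6] flags=1000 VS?F → skip
[7] flags=0011 → (cmp)
[8] flags=0011 LS?F → skip
[9] flags=0011 GE?F → skip
[10] flags=0011 GE?F → skip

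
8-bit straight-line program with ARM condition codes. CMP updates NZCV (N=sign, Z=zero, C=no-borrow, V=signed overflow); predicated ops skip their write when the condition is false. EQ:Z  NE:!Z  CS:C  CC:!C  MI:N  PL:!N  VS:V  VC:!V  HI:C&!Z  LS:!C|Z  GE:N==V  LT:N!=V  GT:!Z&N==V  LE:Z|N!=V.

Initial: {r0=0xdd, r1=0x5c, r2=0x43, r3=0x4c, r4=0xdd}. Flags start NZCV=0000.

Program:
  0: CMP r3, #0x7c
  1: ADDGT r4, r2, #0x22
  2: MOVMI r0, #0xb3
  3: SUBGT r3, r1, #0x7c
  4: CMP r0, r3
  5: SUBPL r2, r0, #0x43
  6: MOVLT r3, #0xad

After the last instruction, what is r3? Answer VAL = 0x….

0: ✓ CMP  NZCV=1000
1: · ADDGT
2: ✓ MOVMI  r0←0xb3
3: · SUBGT
4: ✓ CMP  NZCV=0011
5: ✓ SUBPL  r2←0x70
6: ✓ MOVLT  r3←0xad

VAL = 0xad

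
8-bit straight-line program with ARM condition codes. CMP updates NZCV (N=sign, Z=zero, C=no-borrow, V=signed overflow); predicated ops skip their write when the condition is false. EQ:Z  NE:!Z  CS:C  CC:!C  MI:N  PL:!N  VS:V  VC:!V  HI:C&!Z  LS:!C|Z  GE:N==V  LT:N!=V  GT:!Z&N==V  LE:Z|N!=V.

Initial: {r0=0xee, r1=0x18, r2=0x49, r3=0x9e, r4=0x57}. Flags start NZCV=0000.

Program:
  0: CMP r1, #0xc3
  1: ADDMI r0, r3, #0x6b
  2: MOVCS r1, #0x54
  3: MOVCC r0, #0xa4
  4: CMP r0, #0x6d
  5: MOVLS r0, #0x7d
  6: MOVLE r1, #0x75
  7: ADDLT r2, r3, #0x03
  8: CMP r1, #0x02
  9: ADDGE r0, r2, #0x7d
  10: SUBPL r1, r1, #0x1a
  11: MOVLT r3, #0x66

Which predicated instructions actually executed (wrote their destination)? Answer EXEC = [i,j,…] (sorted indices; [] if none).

EXEC = [3,6,7,9,10]

0: ✓ CMP  NZCV=0000
1: · ADDMI
2: · MOVCS
3: ✓ MOVCC  r0←0xa4
4: ✓ CMP  NZCV=0011
5: · MOVLS
6: ✓ MOVLE  r1←0x75
7: ✓ ADDLT  r2←0xa1
8: ✓ CMP  NZCV=0010
9: ✓ ADDGE  r0←0x1e
10: ✓ SUBPL  r1←0x5b
11: · MOVLT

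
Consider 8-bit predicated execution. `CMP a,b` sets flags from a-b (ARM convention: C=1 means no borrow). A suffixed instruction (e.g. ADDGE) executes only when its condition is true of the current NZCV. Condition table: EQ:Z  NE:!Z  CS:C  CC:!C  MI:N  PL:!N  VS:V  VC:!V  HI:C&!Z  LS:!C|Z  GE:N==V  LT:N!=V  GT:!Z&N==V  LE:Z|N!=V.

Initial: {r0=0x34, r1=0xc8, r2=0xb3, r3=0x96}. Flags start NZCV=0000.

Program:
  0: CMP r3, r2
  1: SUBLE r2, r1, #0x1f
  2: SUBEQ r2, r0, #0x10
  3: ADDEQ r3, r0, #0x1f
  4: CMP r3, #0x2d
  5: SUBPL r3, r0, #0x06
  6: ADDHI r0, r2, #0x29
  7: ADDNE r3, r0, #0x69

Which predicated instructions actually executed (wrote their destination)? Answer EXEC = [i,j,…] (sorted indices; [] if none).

[0] flags=1000 → (cmp)
[1] flags=1000 LE?T → r2=0xa9
[2] flags=1000 EQ?F → skip
[3] flags=1000 EQ?F → skip
[4] flags=0011 → (cmp)
[5] flags=0011 PL?T → r3=0x2e
[6] flags=0011 HI?T → r0=0xd2
[7] flags=0011 NE?T → r3=0x3b

EXEC = [1,5,6,7]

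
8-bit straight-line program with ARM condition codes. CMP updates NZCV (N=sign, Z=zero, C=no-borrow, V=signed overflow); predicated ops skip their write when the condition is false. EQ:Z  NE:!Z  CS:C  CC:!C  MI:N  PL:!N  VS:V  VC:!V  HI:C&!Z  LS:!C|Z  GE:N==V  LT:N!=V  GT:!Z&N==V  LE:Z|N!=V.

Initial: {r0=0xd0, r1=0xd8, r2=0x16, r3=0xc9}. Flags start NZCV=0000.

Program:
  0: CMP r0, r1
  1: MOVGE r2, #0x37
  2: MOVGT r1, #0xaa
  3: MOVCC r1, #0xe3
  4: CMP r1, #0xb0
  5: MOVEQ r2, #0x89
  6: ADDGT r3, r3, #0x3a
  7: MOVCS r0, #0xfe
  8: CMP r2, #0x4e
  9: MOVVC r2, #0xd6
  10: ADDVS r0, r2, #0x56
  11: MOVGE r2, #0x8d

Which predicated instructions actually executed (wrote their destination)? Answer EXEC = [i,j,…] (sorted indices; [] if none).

EXEC = [3,6,7,9]

0: ✓ CMP  NZCV=1000
1: · MOVGE
2: · MOVGT
3: ✓ MOVCC  r1←0xe3
4: ✓ CMP  NZCV=0010
5: · MOVEQ
6: ✓ ADDGT  r3←0x03
7: ✓ MOVCS  r0←0xfe
8: ✓ CMP  NZCV=1000
9: ✓ MOVVC  r2←0xd6
10: · ADDVS
11: · MOVGE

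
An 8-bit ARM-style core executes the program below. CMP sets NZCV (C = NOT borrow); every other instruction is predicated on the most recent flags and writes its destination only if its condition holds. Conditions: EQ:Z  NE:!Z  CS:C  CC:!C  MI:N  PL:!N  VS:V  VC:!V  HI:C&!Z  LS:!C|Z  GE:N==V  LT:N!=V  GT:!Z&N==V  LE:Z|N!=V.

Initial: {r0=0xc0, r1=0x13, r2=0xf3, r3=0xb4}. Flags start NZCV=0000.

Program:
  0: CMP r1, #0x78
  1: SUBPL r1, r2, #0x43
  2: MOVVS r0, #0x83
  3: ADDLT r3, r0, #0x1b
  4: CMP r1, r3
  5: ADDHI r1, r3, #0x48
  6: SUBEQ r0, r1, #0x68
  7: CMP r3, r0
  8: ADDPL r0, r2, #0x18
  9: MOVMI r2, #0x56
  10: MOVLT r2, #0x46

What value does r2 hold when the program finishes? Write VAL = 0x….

VAL = 0xf3

0: ✓ CMP  NZCV=1000
1: · SUBPL
2: · MOVVS
3: ✓ ADDLT  r3←0xdb
4: ✓ CMP  NZCV=0000
5: · ADDHI
6: · SUBEQ
7: ✓ CMP  NZCV=0010
8: ✓ ADDPL  r0←0x0b
9: · MOVMI
10: · MOVLT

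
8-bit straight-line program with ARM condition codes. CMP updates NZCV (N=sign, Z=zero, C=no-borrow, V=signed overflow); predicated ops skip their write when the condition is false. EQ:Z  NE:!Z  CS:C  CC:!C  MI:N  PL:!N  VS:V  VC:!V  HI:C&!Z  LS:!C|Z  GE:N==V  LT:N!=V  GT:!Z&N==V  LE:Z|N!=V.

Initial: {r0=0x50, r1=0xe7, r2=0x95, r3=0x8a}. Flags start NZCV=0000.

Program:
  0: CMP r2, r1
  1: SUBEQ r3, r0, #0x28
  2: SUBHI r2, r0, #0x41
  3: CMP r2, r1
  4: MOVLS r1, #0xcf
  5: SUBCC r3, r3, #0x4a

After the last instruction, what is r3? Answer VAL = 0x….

0: ✓ CMP  NZCV=1000
1: · SUBEQ
2: · SUBHI
3: ✓ CMP  NZCV=1000
4: ✓ MOVLS  r1←0xcf
5: ✓ SUBCC  r3←0x40

VAL = 0x40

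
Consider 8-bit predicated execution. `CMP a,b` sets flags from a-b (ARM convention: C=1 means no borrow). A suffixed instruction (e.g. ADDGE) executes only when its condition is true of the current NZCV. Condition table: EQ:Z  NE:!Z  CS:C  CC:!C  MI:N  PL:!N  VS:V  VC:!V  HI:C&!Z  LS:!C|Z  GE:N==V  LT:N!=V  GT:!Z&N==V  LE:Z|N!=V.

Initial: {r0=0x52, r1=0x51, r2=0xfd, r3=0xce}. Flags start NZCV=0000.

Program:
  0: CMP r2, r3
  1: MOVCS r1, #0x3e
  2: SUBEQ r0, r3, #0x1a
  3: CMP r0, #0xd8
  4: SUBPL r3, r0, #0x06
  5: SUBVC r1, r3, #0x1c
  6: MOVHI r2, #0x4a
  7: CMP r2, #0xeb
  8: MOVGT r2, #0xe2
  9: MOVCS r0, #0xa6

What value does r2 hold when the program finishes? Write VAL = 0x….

VAL = 0xe2

[0] flags=0010 → (cmp)
[1] flags=0010 CS?T → r1=0x3e
[2] flags=0010 EQ?F → skip
[3] flags=0000 → (cmp)
[4] flags=0000 PL?T → r3=0x4c
[5] flags=0000 VC?T → r1=0x30
[6] flags=0000 HI?F → skip
[7] flags=0010 → (cmp)
[8] flags=0010 GT?T → r2=0xe2
[9] flags=0010 CS?T → r0=0xa6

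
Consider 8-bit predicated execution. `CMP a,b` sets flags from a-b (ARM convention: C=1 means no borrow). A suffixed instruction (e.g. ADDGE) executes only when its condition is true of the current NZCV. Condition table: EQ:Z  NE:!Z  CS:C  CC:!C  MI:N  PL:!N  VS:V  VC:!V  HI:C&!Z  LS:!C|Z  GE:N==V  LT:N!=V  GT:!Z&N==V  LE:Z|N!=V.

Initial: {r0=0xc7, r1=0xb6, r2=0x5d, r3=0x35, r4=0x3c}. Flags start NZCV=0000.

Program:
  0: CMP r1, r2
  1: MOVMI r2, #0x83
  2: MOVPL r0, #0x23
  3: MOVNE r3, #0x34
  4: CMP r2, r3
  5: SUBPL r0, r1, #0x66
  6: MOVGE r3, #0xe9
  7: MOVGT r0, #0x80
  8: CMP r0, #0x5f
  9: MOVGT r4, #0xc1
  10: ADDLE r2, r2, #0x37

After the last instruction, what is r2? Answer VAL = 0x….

VAL = 0x94

0: ✓ CMP  NZCV=0011
1: · MOVMI
2: ✓ MOVPL  r0←0x23
3: ✓ MOVNE  r3←0x34
4: ✓ CMP  NZCV=0010
5: ✓ SUBPL  r0←0x50
6: ✓ MOVGE  r3←0xe9
7: ✓ MOVGT  r0←0x80
8: ✓ CMP  NZCV=0011
9: · MOVGT
10: ✓ ADDLE  r2←0x94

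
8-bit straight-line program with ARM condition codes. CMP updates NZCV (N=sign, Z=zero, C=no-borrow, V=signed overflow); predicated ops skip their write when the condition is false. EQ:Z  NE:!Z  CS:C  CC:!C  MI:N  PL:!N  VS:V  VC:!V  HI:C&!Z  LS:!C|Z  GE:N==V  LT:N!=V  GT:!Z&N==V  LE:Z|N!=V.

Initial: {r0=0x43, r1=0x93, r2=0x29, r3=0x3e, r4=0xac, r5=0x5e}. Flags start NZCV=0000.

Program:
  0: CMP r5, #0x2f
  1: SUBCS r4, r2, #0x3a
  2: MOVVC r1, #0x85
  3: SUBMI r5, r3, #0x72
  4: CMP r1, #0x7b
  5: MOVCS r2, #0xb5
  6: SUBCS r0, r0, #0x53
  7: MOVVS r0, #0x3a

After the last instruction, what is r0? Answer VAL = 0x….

VAL = 0x3a

[0] flags=0010 → (cmp)
[1] flags=0010 CS?T → r4=0xef
[2] flags=0010 VC?T → r1=0x85
[3] flags=0010 MI?F → skip
[4] flags=0011 → (cmp)
[5] flags=0011 CS?T → r2=0xb5
[6] flags=0011 CS?T → r0=0xf0
[7] flags=0011 VS?T → r0=0x3a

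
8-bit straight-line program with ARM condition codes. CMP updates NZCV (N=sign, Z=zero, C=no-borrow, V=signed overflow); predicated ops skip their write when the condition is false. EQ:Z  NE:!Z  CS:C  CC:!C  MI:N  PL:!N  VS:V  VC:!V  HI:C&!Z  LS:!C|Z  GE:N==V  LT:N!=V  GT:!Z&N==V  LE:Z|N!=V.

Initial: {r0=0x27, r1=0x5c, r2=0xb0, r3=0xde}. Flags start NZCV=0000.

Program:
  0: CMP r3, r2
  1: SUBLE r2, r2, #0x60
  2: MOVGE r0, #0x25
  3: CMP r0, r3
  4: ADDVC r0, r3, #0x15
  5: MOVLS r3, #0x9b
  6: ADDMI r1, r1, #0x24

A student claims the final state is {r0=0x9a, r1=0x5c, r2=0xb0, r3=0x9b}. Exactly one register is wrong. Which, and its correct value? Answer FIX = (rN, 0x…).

FIX = (r0, 0xf3)

[0] flags=0010 → (cmp)
[1] flags=0010 LE?F → skip
[2] flags=0010 GE?T → r0=0x25
[3] flags=0000 → (cmp)
[4] flags=0000 VC?T → r0=0xf3
[5] flags=0000 LS?T → r3=0x9b
[6] flags=0000 MI?F → skip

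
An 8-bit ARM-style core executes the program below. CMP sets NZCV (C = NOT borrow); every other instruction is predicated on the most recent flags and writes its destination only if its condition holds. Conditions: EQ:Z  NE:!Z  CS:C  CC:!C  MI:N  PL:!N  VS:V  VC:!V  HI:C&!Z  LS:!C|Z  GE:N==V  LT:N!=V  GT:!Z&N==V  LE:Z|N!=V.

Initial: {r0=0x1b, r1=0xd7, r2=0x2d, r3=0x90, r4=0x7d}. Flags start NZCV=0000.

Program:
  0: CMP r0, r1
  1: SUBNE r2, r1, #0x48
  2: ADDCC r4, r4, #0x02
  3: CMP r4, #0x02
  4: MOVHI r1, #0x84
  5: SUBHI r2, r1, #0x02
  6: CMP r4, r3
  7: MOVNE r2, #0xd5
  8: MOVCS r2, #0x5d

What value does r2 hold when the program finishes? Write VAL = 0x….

0: ✓ CMP  NZCV=0000
1: ✓ SUBNE  r2←0x8f
2: ✓ ADDCC  r4←0x7f
3: ✓ CMP  NZCV=0010
4: ✓ MOVHI  r1←0x84
5: ✓ SUBHI  r2←0x82
6: ✓ CMP  NZCV=1001
7: ✓ MOVNE  r2←0xd5
8: · MOVCS

VAL = 0xd5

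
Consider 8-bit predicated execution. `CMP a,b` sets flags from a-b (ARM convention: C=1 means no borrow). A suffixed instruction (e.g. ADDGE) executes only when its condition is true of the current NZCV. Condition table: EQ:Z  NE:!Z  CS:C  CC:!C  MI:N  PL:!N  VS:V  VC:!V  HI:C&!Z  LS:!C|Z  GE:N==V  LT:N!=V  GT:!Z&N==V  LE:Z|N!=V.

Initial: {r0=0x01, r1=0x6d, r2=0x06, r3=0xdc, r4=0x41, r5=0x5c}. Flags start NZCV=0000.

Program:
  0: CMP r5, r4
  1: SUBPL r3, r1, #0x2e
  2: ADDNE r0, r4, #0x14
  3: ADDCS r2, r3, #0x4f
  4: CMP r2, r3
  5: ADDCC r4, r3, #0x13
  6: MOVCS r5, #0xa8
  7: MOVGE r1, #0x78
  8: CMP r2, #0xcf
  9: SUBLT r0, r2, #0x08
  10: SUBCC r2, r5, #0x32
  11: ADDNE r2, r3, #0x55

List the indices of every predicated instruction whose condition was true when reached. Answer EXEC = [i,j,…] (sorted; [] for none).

EXEC = [1,2,3,6,9,10,11]

[0] flags=0010 → (cmp)
[1] flags=0010 PL?T → r3=0x3f
[2] flags=0010 NE?T → r0=0x55
[3] flags=0010 CS?T → r2=0x8e
[4] flags=0011 → (cmp)
[5] flags=0011 CC?F → skip
[6] flags=0011 CS?T → r5=0xa8
[7] flags=0011 GE?F → skip
[8] flags=1000 → (cmp)
[9] flags=1000 LT?T → r0=0x86
[10] flags=1000 CC?T → r2=0x76
[11] flags=1000 NE?T → r2=0x94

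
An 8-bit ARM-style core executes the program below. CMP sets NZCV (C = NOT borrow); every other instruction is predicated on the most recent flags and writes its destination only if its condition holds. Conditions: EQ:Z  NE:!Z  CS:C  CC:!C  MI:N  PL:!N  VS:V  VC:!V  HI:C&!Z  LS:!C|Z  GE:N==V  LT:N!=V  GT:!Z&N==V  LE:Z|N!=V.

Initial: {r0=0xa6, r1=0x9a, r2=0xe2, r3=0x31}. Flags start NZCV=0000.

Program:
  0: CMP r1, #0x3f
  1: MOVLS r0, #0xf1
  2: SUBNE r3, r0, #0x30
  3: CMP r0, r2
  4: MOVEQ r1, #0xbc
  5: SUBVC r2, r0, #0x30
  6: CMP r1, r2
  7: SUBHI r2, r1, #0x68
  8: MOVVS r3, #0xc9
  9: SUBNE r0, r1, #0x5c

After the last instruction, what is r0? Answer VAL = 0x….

VAL = 0x3e

0: ✓ CMP  NZCV=0011
1: · MOVLS
2: ✓ SUBNE  r3←0x76
3: ✓ CMP  NZCV=1000
4: · MOVEQ
5: ✓ SUBVC  r2←0x76
6: ✓ CMP  NZCV=0011
7: ✓ SUBHI  r2←0x32
8: ✓ MOVVS  r3←0xc9
9: ✓ SUBNE  r0←0x3e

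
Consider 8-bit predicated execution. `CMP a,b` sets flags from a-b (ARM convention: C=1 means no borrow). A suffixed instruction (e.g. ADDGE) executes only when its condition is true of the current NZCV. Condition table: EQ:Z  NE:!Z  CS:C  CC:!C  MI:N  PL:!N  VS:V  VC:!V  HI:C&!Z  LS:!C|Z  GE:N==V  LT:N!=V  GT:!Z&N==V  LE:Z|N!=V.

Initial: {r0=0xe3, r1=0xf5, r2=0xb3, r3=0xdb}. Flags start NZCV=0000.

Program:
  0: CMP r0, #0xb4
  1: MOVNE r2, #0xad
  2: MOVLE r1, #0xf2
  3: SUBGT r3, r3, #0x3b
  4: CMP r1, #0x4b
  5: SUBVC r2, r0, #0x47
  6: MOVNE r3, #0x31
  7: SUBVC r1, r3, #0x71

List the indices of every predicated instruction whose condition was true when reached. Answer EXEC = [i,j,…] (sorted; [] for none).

EXEC = [1,3,5,6,7]

0: ✓ CMP  NZCV=0010
1: ✓ MOVNE  r2←0xad
2: · MOVLE
3: ✓ SUBGT  r3←0xa0
4: ✓ CMP  NZCV=1010
5: ✓ SUBVC  r2←0x9c
6: ✓ MOVNE  r3←0x31
7: ✓ SUBVC  r1←0xc0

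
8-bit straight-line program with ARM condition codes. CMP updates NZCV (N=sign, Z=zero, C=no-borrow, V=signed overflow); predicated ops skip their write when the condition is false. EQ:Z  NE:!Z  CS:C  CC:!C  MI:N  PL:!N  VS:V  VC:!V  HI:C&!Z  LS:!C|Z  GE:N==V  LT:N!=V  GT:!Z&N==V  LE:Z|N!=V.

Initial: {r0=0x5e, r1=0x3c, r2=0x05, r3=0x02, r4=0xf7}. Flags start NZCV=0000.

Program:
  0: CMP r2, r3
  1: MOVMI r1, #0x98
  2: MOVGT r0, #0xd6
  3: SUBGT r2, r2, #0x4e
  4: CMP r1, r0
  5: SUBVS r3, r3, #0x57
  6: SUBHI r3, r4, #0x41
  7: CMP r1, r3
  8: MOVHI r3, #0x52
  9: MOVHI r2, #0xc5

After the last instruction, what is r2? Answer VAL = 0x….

[0] flags=0010 → (cmp)
[1] flags=0010 MI?F → skip
[2] flags=0010 GT?T → r0=0xd6
[3] flags=0010 GT?T → r2=0xb7
[4] flags=0000 → (cmp)
[5] flags=0000 VS?F → skip
[6] flags=0000 HI?F → skip
[7] flags=0010 → (cmp)
[8] flags=0010 HI?T → r3=0x52
[9] flags=0010 HI?T → r2=0xc5

VAL = 0xc5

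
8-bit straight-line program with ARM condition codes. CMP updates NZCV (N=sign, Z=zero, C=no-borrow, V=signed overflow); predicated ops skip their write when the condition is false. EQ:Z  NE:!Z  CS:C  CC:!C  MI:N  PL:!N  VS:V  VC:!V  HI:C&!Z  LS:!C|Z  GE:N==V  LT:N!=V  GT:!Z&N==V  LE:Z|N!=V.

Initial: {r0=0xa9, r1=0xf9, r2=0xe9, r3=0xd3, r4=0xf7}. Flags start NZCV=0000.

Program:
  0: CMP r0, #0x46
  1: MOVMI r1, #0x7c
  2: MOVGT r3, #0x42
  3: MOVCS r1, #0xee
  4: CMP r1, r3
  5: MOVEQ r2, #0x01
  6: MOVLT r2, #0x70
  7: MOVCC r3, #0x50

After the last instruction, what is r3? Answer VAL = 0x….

VAL = 0xd3

0: ✓ CMP  NZCV=0011
1: · MOVMI
2: · MOVGT
3: ✓ MOVCS  r1←0xee
4: ✓ CMP  NZCV=0010
5: · MOVEQ
6: · MOVLT
7: · MOVCC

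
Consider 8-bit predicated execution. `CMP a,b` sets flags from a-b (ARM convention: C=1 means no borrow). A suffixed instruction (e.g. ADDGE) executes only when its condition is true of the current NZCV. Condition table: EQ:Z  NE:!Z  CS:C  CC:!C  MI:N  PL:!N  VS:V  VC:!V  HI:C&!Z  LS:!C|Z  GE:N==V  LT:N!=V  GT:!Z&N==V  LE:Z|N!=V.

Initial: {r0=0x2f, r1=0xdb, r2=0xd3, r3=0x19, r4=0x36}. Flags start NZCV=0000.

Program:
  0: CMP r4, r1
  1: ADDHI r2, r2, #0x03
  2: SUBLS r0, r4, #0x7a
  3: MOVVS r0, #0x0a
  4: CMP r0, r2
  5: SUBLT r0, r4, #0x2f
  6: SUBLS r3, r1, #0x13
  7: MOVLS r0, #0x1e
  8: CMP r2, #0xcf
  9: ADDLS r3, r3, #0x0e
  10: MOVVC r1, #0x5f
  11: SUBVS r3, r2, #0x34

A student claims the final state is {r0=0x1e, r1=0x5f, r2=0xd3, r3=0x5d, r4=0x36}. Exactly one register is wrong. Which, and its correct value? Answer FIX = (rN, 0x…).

0: ✓ CMP  NZCV=0000
1: · ADDHI
2: ✓ SUBLS  r0←0xbc
3: · MOVVS
4: ✓ CMP  NZCV=1000
5: ✓ SUBLT  r0←0x07
6: ✓ SUBLS  r3←0xc8
7: ✓ MOVLS  r0←0x1e
8: ✓ CMP  NZCV=0010
9: · ADDLS
10: ✓ MOVVC  r1←0x5f
11: · SUBVS

FIX = (r3, 0xc8)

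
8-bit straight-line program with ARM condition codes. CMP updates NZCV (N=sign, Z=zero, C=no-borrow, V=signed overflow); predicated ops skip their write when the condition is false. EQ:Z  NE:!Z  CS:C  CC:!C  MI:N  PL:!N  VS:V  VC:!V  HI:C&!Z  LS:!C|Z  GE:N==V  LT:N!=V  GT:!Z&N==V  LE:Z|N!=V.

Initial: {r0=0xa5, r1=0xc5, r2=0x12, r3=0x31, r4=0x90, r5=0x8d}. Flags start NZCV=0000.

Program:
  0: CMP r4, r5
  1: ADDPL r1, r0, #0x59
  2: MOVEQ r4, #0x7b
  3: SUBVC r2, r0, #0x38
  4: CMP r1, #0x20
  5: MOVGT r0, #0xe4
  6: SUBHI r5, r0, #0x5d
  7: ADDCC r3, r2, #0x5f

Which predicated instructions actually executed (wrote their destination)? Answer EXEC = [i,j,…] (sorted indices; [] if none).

EXEC = [1,3,6]

0: ✓ CMP  NZCV=0010
1: ✓ ADDPL  r1←0xfe
2: · MOVEQ
3: ✓ SUBVC  r2←0x6d
4: ✓ CMP  NZCV=1010
5: · MOVGT
6: ✓ SUBHI  r5←0x48
7: · ADDCC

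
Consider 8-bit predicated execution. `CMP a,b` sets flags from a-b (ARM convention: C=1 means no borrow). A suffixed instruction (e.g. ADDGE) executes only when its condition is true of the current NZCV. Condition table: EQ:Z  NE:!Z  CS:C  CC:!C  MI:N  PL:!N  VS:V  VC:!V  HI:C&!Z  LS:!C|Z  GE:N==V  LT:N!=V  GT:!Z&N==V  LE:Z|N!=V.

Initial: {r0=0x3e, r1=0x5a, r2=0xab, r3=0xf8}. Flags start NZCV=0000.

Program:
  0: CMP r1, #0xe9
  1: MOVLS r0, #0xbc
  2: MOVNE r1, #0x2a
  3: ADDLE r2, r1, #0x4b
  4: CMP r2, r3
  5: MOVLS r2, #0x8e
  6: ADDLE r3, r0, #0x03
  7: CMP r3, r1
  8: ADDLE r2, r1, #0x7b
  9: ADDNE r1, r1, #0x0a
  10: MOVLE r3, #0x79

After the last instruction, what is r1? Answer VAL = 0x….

0: ✓ CMP  NZCV=0000
1: ✓ MOVLS  r0←0xbc
2: ✓ MOVNE  r1←0x2a
3: · ADDLE
4: ✓ CMP  NZCV=1000
5: ✓ MOVLS  r2←0x8e
6: ✓ ADDLE  r3←0xbf
7: ✓ CMP  NZCV=1010
8: ✓ ADDLE  r2←0xa5
9: ✓ ADDNE  r1←0x34
10: ✓ MOVLE  r3←0x79

VAL = 0x34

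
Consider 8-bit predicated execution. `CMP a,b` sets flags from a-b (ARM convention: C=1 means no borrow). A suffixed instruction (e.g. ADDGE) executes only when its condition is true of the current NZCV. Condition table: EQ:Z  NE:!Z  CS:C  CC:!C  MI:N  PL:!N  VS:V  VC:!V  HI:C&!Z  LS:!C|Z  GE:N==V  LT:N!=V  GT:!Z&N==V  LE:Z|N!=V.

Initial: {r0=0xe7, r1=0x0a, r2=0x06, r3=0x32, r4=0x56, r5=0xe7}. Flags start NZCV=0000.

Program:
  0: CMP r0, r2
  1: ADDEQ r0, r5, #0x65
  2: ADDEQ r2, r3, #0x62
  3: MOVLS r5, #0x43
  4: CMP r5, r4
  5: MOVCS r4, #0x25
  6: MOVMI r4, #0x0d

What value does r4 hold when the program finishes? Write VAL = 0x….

[0] flags=1010 → (cmp)
[1] flags=1010 EQ?F → skip
[2] flags=1010 EQ?F → skip
[3] flags=1010 LS?F → skip
[4] flags=1010 → (cmp)
[5] flags=1010 CS?T → r4=0x25
[6] flags=1010 MI?T → r4=0x0d

VAL = 0x0d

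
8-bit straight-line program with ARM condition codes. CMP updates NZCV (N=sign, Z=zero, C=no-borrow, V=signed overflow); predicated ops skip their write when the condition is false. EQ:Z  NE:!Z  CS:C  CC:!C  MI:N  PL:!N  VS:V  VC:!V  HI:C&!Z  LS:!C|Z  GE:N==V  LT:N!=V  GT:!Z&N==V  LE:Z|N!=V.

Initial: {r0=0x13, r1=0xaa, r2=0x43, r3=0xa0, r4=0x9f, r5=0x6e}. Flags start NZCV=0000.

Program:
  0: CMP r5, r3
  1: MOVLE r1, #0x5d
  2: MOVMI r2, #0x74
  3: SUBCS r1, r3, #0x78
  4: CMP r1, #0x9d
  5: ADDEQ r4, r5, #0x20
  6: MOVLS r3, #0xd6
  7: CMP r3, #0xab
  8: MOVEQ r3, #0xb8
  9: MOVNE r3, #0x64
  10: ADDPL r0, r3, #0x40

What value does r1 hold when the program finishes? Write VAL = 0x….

[0] flags=1001 → (cmp)
[1] flags=1001 LE?F → skip
[2] flags=1001 MI?T → r2=0x74
[3] flags=1001 CS?F → skip
[4] flags=0010 → (cmp)
[5] flags=0010 EQ?F → skip
[6] flags=0010 LS?F → skip
[7] flags=1000 → (cmp)
[8] flags=1000 EQ?F → skip
[9] flags=1000 NE?T → r3=0x64
[10] flags=1000 PL?F → skip

VAL = 0xaa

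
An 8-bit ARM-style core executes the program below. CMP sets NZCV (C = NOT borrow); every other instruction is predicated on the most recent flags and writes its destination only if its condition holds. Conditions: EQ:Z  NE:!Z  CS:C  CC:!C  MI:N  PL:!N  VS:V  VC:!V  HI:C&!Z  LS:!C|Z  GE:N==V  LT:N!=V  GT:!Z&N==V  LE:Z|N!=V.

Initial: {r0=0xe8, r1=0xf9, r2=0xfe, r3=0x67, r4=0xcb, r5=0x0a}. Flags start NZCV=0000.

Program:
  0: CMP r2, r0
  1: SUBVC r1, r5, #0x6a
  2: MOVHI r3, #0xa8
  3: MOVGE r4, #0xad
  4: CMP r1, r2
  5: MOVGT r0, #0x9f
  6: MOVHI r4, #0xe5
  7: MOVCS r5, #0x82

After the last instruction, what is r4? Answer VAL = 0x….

VAL = 0xad

0: ✓ CMP  NZCV=0010
1: ✓ SUBVC  r1←0xa0
2: ✓ MOVHI  r3←0xa8
3: ✓ MOVGE  r4←0xad
4: ✓ CMP  NZCV=1000
5: · MOVGT
6: · MOVHI
7: · MOVCS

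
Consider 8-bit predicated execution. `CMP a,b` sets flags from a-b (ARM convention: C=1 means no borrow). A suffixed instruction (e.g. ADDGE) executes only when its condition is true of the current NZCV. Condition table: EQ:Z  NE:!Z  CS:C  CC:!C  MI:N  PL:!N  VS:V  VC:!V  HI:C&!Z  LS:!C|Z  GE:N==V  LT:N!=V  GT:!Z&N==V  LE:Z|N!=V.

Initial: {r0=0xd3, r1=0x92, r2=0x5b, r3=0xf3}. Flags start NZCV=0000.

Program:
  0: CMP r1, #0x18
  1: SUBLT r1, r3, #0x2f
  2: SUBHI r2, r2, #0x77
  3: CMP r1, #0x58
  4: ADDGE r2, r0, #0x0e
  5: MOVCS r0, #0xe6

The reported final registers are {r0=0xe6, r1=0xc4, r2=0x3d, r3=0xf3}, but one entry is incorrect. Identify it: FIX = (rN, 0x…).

0: ✓ CMP  NZCV=0011
1: ✓ SUBLT  r1←0xc4
2: ✓ SUBHI  r2←0xe4
3: ✓ CMP  NZCV=0011
4: · ADDGE
5: ✓ MOVCS  r0←0xe6

FIX = (r2, 0xe4)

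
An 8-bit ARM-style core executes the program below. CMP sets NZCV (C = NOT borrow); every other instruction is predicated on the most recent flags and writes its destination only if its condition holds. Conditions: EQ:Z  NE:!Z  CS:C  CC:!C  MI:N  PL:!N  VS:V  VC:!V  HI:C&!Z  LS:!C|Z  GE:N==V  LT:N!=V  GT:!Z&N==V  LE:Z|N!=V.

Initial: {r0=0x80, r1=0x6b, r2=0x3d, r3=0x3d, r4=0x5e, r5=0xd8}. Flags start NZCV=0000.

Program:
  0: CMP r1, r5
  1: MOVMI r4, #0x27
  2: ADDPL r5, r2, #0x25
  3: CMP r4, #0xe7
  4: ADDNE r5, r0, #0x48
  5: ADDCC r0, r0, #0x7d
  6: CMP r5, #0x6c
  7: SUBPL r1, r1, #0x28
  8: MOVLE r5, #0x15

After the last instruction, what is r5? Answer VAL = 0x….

[0] flags=1001 → (cmp)
[1] flags=1001 MI?T → r4=0x27
[2] flags=1001 PL?F → skip
[3] flags=0000 → (cmp)
[4] flags=0000 NE?T → r5=0xc8
[5] flags=0000 CC?T → r0=0xfd
[6] flags=0011 → (cmp)
[7] flags=0011 PL?T → r1=0x43
[8] flags=0011 LE?T → r5=0x15

VAL = 0x15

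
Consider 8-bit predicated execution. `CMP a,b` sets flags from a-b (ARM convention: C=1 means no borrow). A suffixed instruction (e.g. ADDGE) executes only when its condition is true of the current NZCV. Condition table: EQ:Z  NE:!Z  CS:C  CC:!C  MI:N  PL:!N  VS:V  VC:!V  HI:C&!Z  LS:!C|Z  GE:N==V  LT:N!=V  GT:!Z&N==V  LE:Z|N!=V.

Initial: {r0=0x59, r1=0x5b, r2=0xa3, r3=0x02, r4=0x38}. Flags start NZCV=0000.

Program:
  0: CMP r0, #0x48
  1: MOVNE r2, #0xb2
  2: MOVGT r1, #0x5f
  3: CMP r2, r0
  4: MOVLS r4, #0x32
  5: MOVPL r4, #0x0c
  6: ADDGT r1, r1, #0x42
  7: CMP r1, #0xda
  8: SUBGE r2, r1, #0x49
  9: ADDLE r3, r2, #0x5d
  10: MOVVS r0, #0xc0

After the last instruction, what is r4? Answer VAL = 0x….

VAL = 0x0c

0: ✓ CMP  NZCV=0010
1: ✓ MOVNE  r2←0xb2
2: ✓ MOVGT  r1←0x5f
3: ✓ CMP  NZCV=0011
4: · MOVLS
5: ✓ MOVPL  r4←0x0c
6: · ADDGT
7: ✓ CMP  NZCV=1001
8: ✓ SUBGE  r2←0x16
9: · ADDLE
10: ✓ MOVVS  r0←0xc0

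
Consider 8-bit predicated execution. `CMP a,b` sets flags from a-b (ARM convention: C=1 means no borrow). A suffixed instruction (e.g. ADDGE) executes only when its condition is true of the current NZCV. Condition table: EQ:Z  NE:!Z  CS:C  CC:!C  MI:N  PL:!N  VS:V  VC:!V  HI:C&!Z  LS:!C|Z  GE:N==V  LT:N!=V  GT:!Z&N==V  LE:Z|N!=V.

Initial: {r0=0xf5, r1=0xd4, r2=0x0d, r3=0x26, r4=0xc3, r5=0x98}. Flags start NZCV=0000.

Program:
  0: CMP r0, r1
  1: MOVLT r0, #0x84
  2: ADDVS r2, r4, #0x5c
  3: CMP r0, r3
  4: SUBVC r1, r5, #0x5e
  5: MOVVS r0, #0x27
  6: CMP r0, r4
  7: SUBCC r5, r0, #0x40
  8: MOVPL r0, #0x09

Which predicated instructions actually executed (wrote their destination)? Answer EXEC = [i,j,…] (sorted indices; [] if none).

0: ✓ CMP  NZCV=0010
1: · MOVLT
2: · ADDVS
3: ✓ CMP  NZCV=1010
4: ✓ SUBVC  r1←0x3a
5: · MOVVS
6: ✓ CMP  NZCV=0010
7: · SUBCC
8: ✓ MOVPL  r0←0x09

EXEC = [4,8]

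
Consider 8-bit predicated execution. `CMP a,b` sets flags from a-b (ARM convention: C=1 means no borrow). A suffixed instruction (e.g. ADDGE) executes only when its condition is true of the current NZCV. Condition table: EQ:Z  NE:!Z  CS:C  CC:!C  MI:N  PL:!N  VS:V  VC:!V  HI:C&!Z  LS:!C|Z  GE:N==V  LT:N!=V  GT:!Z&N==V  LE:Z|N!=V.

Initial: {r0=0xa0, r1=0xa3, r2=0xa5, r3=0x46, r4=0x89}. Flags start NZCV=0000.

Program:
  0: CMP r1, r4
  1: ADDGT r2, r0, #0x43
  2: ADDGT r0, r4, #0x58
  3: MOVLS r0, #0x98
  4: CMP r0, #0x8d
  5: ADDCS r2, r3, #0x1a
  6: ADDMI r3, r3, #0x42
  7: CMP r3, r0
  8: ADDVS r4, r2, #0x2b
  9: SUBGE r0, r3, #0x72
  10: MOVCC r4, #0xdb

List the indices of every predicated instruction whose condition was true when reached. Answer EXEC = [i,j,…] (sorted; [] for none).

0: ✓ CMP  NZCV=0010
1: ✓ ADDGT  r2←0xe3
2: ✓ ADDGT  r0←0xe1
3: · MOVLS
4: ✓ CMP  NZCV=0010
5: ✓ ADDCS  r2←0x60
6: · ADDMI
7: ✓ CMP  NZCV=0000
8: · ADDVS
9: ✓ SUBGE  r0←0xd4
10: ✓ MOVCC  r4←0xdb

EXEC = [1,2,5,9,10]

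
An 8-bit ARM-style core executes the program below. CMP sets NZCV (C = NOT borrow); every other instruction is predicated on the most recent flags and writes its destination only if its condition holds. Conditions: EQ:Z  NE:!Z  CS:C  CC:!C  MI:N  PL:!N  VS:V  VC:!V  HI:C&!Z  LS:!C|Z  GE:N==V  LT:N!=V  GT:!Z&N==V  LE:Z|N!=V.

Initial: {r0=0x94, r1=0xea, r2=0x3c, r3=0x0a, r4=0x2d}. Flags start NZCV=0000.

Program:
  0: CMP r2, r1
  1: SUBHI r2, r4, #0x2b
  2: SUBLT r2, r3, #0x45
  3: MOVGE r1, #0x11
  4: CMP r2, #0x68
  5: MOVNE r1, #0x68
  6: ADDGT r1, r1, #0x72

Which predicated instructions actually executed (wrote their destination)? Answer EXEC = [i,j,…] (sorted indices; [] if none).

0: ✓ CMP  NZCV=0000
1: · SUBHI
2: · SUBLT
3: ✓ MOVGE  r1←0x11
4: ✓ CMP  NZCV=1000
5: ✓ MOVNE  r1←0x68
6: · ADDGT

EXEC = [3,5]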